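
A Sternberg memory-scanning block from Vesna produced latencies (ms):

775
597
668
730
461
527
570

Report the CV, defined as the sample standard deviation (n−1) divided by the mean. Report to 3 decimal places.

n = 7, Σ = 4328, M = 618.2857
Σ(x−M)² = 75367.429; s = √(75367.429/6) = 112.0769
CV = 112.0769 / 618.2857 = 0.18127

0.181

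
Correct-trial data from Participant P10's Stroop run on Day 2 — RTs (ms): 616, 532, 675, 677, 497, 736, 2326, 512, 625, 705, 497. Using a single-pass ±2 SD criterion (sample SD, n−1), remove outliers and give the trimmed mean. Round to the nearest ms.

607 ms

n = 11, ΣRT = 8398, M = 763.455
Σ(x−M)² = 2760726.73; s = √(2760726.73/10) = 525.426
Cutoffs: 763.455 ± 2·525.426 → [-287.4, 1814.3]
Outside: 2326 → excluded.
Retained (n=10): Σ = 6072, mean = 6072/10 = 607.200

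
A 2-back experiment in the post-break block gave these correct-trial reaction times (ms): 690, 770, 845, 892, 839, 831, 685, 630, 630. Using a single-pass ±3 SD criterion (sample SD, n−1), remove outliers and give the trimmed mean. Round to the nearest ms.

n = 9, ΣRT = 6812, M = 756.889
Σ(x−M)² = 80268.89; s = √(80268.89/8) = 100.168
Cutoffs: 756.889 ± 3·100.168 → [456.4, 1057.4]
No RTs fall outside the cutoffs; all 9 retained. Mean = 6812/9 = 756.889

757 ms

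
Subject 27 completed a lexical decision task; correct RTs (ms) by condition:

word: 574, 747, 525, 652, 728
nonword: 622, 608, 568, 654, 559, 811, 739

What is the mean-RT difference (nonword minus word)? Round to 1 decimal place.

M(word) = 3226/5 = 645.200
M(nonword) = 4561/7 = 651.571
Difference = 651.571 − 645.200 = 6.371 ms

6.4 ms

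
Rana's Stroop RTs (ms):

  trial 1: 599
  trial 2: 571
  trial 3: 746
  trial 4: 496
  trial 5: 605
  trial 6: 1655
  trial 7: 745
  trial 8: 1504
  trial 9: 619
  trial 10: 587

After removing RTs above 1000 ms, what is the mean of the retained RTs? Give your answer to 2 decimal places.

621.00 ms

Excluded: 1504, 1655
Retained (n=8): Σ = 4968
Mean = 4968/8 = 621.0000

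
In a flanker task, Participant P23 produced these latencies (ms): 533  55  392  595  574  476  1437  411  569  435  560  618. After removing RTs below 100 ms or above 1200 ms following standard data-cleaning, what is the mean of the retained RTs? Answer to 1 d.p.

516.3 ms

Excluded: 55, 1437
Retained (n=10): Σ = 5163
Mean = 5163/10 = 516.3000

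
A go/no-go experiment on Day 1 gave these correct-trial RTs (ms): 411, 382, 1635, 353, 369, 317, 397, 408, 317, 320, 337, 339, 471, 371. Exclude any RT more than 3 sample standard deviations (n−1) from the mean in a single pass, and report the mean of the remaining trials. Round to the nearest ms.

n = 14, ΣRT = 6427, M = 459.071
Σ(x−M)² = 1513810.93; s = √(1513810.93/13) = 341.243
Cutoffs: 459.071 ± 3·341.243 → [-564.7, 1482.8]
Outside: 1635 → excluded.
Retained (n=13): Σ = 4792, mean = 4792/13 = 368.615

369 ms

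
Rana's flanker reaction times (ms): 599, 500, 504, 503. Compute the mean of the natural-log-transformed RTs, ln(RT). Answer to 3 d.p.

6.263

ln(RT): 6.3953, 6.2146, 6.2226, 6.2206
Σ ln(RT) = 25.0530
Mean = 25.0530/4 = 6.26326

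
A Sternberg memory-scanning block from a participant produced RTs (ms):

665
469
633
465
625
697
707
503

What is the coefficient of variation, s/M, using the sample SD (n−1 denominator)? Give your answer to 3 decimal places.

n = 8, Σ = 4764, M = 595.5000
Σ(x−M)² = 71430.000; s = √(71430.000/7) = 101.0163
CV = 101.0163 / 595.5000 = 0.16963

0.170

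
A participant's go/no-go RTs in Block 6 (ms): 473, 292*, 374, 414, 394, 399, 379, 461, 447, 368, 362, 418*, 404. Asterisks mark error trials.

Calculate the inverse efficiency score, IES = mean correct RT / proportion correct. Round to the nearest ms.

Correct trials (n=11): 473, 374, 414, 394, 399, 379, 461, 447, 368, 362, 404
Mean correct RT = 4475/11 = 406.8182 ms
Proportion correct = 11/13
IES = 406.8182 / (11/13) = 480.785 ms

481 ms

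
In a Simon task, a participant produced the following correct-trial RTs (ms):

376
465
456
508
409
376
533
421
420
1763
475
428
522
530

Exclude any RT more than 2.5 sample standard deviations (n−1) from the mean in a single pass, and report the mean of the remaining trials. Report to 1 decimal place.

455.3 ms

n = 14, ΣRT = 7682, M = 548.714
Σ(x−M)² = 1625126.86; s = √(1625126.86/13) = 353.567
Cutoffs: 548.714 ± 2.5·353.567 → [-335.2, 1432.6]
Outside: 1763 → excluded.
Retained (n=13): Σ = 5919, mean = 5919/13 = 455.308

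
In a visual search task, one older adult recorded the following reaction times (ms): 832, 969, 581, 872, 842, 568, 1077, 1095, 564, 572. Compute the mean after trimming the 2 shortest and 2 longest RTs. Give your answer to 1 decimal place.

778.0 ms

Sorted: 564, 568, 572, 581, 832, 842, 872, 969, 1077, 1095
Drop lowest 2 (564, 568) and highest 2 (1077, 1095)
Remaining (n=6): Σ = 4668, mean = 4668/6 = 778.000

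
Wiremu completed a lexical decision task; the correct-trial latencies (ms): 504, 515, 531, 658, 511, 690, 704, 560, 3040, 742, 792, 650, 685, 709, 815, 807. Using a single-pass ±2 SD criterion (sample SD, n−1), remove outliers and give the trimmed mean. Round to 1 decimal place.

n = 16, ΣRT = 12913, M = 807.062
Σ(x−M)² = 5488312.94; s = √(5488312.94/15) = 604.886
Cutoffs: 807.062 ± 2·604.886 → [-402.7, 2016.8]
Outside: 3040 → excluded.
Retained (n=15): Σ = 9873, mean = 9873/15 = 658.200

658.2 ms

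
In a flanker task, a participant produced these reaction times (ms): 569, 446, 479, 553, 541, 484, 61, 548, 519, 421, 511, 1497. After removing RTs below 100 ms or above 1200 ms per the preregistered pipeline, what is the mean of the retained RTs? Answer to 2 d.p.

Excluded: 61, 1497
Retained (n=10): Σ = 5071
Mean = 5071/10 = 507.1000

507.10 ms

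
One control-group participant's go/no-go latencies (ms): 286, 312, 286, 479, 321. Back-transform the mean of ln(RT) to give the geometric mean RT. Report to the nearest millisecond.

ln(RT): 5.6560, 5.7430, 5.6560, 6.1717, 5.7714
Mean ln(RT) = 28.9981/5 = 5.79963
Geometric mean = exp(5.79963) = 330.18 ms

330 ms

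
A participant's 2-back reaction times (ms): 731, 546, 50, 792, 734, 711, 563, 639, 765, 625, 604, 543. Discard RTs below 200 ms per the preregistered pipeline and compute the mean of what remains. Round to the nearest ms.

659 ms

Excluded: 50
Retained (n=11): Σ = 7253
Mean = 7253/11 = 659.3636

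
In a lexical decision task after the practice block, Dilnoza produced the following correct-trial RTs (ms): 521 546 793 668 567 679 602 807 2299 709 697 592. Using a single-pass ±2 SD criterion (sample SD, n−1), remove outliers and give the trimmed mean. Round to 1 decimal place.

n = 12, ΣRT = 9480, M = 790.000
Σ(x−M)² = 2575968.00; s = √(2575968.00/11) = 483.920
Cutoffs: 790.000 ± 2·483.920 → [-177.8, 1757.8]
Outside: 2299 → excluded.
Retained (n=11): Σ = 7181, mean = 7181/11 = 652.818

652.8 ms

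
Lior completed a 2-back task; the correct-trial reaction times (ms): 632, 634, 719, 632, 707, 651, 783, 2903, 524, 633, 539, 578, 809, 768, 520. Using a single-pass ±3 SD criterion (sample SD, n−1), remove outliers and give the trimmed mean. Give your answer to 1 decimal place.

652.1 ms

n = 15, ΣRT = 12032, M = 802.133
Σ(x−M)² = 4845219.73; s = √(4845219.73/14) = 588.292
Cutoffs: 802.133 ± 3·588.292 → [-962.7, 2567.0]
Outside: 2903 → excluded.
Retained (n=14): Σ = 9129, mean = 9129/14 = 652.071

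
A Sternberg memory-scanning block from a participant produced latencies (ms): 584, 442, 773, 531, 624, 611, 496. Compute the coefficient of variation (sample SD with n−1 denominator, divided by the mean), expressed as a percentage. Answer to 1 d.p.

18.4%

n = 7, Σ = 4061, M = 580.1429
Σ(x−M)² = 68662.857; s = √(68662.857/6) = 106.9757
CV = 106.9757 / 580.1429 = 0.18440 = 18.440%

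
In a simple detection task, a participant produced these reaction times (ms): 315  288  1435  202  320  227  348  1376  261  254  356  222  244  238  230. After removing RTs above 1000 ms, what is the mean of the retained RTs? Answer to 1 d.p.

Excluded: 1376, 1435
Retained (n=13): Σ = 3505
Mean = 3505/13 = 269.6154

269.6 ms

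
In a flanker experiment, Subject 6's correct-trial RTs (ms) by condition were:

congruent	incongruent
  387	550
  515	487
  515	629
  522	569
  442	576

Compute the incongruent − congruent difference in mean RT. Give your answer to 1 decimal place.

M(congruent) = 2381/5 = 476.200
M(incongruent) = 2811/5 = 562.200
Difference = 562.200 − 476.200 = 86.000 ms

86.0 ms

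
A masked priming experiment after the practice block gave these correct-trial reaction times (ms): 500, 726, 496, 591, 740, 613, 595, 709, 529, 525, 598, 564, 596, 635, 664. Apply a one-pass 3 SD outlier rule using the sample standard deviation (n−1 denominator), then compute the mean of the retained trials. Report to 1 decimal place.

605.4 ms

n = 15, ΣRT = 9081, M = 605.400
Σ(x−M)² = 85313.60; s = √(85313.60/14) = 78.063
Cutoffs: 605.400 ± 3·78.063 → [371.2, 839.6]
No RTs fall outside the cutoffs; all 15 retained. Mean = 9081/15 = 605.400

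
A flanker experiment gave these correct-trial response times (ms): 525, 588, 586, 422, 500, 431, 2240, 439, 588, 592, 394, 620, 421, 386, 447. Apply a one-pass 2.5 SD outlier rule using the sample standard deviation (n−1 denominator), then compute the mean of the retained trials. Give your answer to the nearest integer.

n = 15, ΣRT = 9179, M = 611.933
Σ(x−M)² = 2933884.93; s = √(2933884.93/14) = 457.781
Cutoffs: 611.933 ± 2.5·457.781 → [-532.5, 1756.4]
Outside: 2240 → excluded.
Retained (n=14): Σ = 6939, mean = 6939/14 = 495.643

496 ms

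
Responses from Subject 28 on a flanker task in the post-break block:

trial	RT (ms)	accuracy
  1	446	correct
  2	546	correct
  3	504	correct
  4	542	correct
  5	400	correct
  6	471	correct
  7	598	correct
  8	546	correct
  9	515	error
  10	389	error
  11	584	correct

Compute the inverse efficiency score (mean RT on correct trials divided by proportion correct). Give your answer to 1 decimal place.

Correct trials (n=9): 446, 546, 504, 542, 400, 471, 598, 546, 584
Mean correct RT = 4637/9 = 515.2222 ms
Proportion correct = 9/11
IES = 515.2222 / (9/11) = 629.716 ms

629.7 ms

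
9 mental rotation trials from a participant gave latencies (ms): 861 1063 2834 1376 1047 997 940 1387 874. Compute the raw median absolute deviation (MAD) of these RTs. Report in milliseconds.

Sorted: 861, 874, 940, 997, 1047, 1063, 1376, 1387, 2834 → median = 1047
|x − 1047|: 186, 16, 1787, 329, 0, 50, 107, 340, 173
Sorted deviations: 0, 16, 50, 107, 173, 186, 329, 340, 1787 → MAD = 173

173 ms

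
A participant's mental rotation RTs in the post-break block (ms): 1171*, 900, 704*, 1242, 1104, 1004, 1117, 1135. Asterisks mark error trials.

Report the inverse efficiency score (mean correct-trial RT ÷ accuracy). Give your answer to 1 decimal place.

Correct trials (n=6): 900, 1242, 1104, 1004, 1117, 1135
Mean correct RT = 6502/6 = 1083.6667 ms
Proportion correct = 6/8
IES = 1083.6667 / (6/8) = 1444.889 ms

1444.9 ms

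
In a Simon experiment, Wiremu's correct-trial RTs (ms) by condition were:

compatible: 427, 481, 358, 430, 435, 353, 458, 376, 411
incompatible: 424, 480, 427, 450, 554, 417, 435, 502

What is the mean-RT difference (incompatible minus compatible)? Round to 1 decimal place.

46.8 ms

M(compatible) = 3729/9 = 414.333
M(incompatible) = 3689/8 = 461.125
Difference = 461.125 − 414.333 = 46.792 ms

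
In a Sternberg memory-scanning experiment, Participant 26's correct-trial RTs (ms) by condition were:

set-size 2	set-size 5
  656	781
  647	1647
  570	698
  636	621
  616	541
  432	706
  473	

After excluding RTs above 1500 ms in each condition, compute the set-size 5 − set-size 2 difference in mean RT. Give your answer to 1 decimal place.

93.7 ms

set-size 5: exclude 1647
M(set-size 2) = 4030/7 = 575.714
M(set-size 5) = 3347/5 = 669.400
Difference = 669.400 − 575.714 = 93.686 ms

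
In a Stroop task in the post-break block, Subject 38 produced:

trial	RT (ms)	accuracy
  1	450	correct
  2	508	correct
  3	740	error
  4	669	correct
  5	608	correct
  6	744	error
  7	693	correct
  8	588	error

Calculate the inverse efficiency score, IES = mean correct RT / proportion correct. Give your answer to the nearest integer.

937 ms

Correct trials (n=5): 450, 508, 669, 608, 693
Mean correct RT = 2928/5 = 585.6000 ms
Proportion correct = 5/8
IES = 585.6000 / (5/8) = 936.960 ms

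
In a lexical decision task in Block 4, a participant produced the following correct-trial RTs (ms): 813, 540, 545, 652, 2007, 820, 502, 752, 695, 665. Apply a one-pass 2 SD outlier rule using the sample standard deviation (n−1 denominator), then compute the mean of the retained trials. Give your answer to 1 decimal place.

664.9 ms

n = 10, ΣRT = 7991, M = 799.100
Σ(x−M)² = 1732296.90; s = √(1732296.90/9) = 438.723
Cutoffs: 799.100 ± 2·438.723 → [-78.3, 1676.5]
Outside: 2007 → excluded.
Retained (n=9): Σ = 5984, mean = 5984/9 = 664.889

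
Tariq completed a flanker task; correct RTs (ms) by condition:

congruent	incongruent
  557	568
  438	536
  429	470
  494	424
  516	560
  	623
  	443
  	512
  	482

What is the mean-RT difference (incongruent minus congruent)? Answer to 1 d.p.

26.3 ms

M(congruent) = 2434/5 = 486.800
M(incongruent) = 4618/9 = 513.111
Difference = 513.111 − 486.800 = 26.311 ms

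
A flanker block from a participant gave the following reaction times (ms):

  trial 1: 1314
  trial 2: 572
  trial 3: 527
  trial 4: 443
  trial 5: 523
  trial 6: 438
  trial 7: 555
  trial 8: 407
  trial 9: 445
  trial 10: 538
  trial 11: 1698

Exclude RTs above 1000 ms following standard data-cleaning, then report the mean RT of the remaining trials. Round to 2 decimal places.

Excluded: 1314, 1698
Retained (n=9): Σ = 4448
Mean = 4448/9 = 494.2222

494.22 ms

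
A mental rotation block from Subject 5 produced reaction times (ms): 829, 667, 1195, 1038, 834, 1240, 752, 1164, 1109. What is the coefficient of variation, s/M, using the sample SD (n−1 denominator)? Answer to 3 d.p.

n = 9, Σ = 8828, M = 980.8889
Σ(x−M)² = 361748.889; s = √(361748.889/8) = 212.6467
CV = 212.6467 / 980.8889 = 0.21679

0.217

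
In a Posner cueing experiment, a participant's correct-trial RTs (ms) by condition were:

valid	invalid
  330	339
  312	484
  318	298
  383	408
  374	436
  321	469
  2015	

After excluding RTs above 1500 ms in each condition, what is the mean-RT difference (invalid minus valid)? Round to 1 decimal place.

valid: exclude 2015
M(valid) = 2038/6 = 339.667
M(invalid) = 2434/6 = 405.667
Difference = 405.667 − 339.667 = 66.000 ms

66.0 ms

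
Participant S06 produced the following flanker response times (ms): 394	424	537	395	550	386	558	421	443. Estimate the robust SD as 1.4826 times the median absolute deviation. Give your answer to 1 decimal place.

Sorted: 386, 394, 395, 421, 424, 443, 537, 550, 558 → median = 424
|x − 424| sorted: 0, 3, 19, 29, 30, 38, 113, 126, 134 → MAD = 30
Robust SD ≈ 1.4826 × 30 = 44.478

44.5 ms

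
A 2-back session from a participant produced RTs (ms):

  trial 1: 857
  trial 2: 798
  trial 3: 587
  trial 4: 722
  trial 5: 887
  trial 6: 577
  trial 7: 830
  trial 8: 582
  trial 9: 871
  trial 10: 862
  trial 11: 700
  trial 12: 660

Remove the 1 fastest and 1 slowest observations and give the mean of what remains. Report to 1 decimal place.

746.9 ms

Sorted: 577, 582, 587, 660, 700, 722, 798, 830, 857, 862, 871, 887
Drop lowest 1 (577) and highest 1 (887)
Remaining (n=10): Σ = 7469, mean = 7469/10 = 746.900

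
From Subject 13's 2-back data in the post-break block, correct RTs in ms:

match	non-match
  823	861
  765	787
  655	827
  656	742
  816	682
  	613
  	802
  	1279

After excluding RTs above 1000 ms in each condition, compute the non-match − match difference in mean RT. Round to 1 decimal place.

non-match: exclude 1279
M(match) = 3715/5 = 743.000
M(non-match) = 5314/7 = 759.143
Difference = 759.143 − 743.000 = 16.143 ms

16.1 ms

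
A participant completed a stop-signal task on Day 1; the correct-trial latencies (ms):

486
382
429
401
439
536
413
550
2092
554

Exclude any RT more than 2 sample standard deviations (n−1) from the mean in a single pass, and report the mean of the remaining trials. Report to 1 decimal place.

465.6 ms

n = 10, ΣRT = 6282, M = 628.200
Σ(x−M)² = 2417075.60; s = √(2417075.60/9) = 518.232
Cutoffs: 628.200 ± 2·518.232 → [-408.3, 1664.7]
Outside: 2092 → excluded.
Retained (n=9): Σ = 4190, mean = 4190/9 = 465.556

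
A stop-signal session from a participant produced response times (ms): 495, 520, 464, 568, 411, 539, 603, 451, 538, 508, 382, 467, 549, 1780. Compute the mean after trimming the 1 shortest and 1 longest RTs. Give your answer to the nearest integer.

Sorted: 382, 411, 451, 464, 467, 495, 508, 520, 538, 539, 549, 568, 603, 1780
Drop lowest 1 (382) and highest 1 (1780)
Remaining (n=12): Σ = 6113, mean = 6113/12 = 509.417

509 ms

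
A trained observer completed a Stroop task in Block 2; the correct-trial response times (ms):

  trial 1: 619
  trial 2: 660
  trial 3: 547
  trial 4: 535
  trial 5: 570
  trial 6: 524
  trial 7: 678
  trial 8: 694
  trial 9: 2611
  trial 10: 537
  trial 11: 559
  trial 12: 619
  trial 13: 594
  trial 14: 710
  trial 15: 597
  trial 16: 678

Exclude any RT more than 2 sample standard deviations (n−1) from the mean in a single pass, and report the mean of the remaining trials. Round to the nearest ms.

n = 16, ΣRT = 11732, M = 733.250
Σ(x−M)² = 3816863.00; s = √(3816863.00/15) = 504.438
Cutoffs: 733.250 ± 2·504.438 → [-275.6, 1742.1]
Outside: 2611 → excluded.
Retained (n=15): Σ = 9121, mean = 9121/15 = 608.067

608 ms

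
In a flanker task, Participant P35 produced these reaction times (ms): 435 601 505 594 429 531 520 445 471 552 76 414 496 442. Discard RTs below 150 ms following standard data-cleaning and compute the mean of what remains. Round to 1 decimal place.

495.0 ms

Excluded: 76
Retained (n=13): Σ = 6435
Mean = 6435/13 = 495.0000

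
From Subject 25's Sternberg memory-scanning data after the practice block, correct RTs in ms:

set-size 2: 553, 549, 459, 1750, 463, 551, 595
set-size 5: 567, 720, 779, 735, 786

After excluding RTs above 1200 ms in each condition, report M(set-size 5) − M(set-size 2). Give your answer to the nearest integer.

set-size 2: exclude 1750
M(set-size 2) = 3170/6 = 528.333
M(set-size 5) = 3587/5 = 717.400
Difference = 717.400 − 528.333 = 189.067 ms

189 ms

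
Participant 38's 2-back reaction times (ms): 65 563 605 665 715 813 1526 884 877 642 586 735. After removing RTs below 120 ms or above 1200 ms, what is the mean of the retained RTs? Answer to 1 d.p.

708.5 ms

Excluded: 65, 1526
Retained (n=10): Σ = 7085
Mean = 7085/10 = 708.5000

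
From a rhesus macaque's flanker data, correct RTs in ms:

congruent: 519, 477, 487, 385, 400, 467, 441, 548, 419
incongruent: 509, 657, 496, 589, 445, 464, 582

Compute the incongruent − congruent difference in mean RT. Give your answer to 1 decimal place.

M(congruent) = 4143/9 = 460.333
M(incongruent) = 3742/7 = 534.571
Difference = 534.571 − 460.333 = 74.238 ms

74.2 ms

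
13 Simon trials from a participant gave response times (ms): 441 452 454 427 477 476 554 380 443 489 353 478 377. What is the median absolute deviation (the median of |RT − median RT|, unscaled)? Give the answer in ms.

Sorted: 353, 377, 380, 427, 441, 443, 452, 454, 476, 477, 478, 489, 554 → median = 452
|x − 452|: 11, 0, 2, 25, 25, 24, 102, 72, 9, 37, 99, 26, 75
Sorted deviations: 0, 2, 9, 11, 24, 25, 25, 26, 37, 72, 75, 99, 102 → MAD = 25

25 ms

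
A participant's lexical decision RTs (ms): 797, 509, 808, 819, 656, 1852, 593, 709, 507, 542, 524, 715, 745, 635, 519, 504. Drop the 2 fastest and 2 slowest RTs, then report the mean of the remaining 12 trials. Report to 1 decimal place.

646.0 ms

Sorted: 504, 507, 509, 519, 524, 542, 593, 635, 656, 709, 715, 745, 797, 808, 819, 1852
Drop lowest 2 (504, 507) and highest 2 (819, 1852)
Remaining (n=12): Σ = 7752, mean = 7752/12 = 646.000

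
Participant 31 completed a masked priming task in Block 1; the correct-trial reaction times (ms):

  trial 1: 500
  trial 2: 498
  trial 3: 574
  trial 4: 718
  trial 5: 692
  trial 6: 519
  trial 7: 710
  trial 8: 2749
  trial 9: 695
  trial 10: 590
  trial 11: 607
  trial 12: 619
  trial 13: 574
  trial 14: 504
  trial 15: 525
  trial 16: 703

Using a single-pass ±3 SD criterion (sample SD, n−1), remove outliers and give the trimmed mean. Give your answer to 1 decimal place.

601.9 ms

n = 16, ΣRT = 11777, M = 736.062
Σ(x−M)² = 4419782.94; s = √(4419782.94/15) = 542.819
Cutoffs: 736.062 ± 3·542.819 → [-892.4, 2364.5]
Outside: 2749 → excluded.
Retained (n=15): Σ = 9028, mean = 9028/15 = 601.867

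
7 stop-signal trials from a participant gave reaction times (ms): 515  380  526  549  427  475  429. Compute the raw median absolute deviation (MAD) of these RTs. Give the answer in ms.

48 ms

Sorted: 380, 427, 429, 475, 515, 526, 549 → median = 475
|x − 475|: 40, 95, 51, 74, 48, 0, 46
Sorted deviations: 0, 40, 46, 48, 51, 74, 95 → MAD = 48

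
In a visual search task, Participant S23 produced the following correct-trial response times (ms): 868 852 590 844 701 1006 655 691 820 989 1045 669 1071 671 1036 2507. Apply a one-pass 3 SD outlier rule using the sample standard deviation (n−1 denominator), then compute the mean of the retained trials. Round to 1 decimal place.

n = 16, ΣRT = 15015, M = 938.438
Σ(x−M)² = 3004801.94; s = √(3004801.94/15) = 447.571
Cutoffs: 938.438 ± 3·447.571 → [-404.3, 2281.2]
Outside: 2507 → excluded.
Retained (n=15): Σ = 12508, mean = 12508/15 = 833.867

833.9 ms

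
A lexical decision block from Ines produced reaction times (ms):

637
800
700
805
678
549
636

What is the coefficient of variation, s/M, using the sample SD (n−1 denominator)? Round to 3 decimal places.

0.134

n = 7, Σ = 4805, M = 686.4286
Σ(x−M)² = 51085.714; s = √(51085.714/6) = 92.2729
CV = 92.2729 / 686.4286 = 0.13442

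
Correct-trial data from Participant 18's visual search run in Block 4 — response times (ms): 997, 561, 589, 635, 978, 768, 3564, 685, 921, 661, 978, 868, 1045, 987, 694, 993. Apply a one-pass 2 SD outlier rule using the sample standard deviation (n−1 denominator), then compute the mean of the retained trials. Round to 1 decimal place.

824.0 ms

n = 16, ΣRT = 15924, M = 995.250
Σ(x−M)² = 7457093.00; s = √(7457093.00/15) = 705.081
Cutoffs: 995.250 ± 2·705.081 → [-414.9, 2405.4]
Outside: 3564 → excluded.
Retained (n=15): Σ = 12360, mean = 12360/15 = 824.000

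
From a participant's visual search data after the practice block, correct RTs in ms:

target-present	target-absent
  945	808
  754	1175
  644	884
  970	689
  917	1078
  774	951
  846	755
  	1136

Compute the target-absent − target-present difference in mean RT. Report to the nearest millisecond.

99 ms

M(target-present) = 5850/7 = 835.714
M(target-absent) = 7476/8 = 934.500
Difference = 934.500 − 835.714 = 98.786 ms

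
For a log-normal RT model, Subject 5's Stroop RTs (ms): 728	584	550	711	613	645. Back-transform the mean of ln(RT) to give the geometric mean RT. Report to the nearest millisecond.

635 ms

ln(RT): 6.5903, 6.3699, 6.3099, 6.5667, 6.4184, 6.4693
Mean ln(RT) = 38.7244/6 = 6.45407
Geometric mean = exp(6.45407) = 635.28 ms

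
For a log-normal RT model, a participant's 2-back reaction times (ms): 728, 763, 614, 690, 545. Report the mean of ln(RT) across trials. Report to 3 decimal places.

6.497

ln(RT): 6.5903, 6.6373, 6.4200, 6.5367, 6.3008
Σ ln(RT) = 32.4850
Mean = 32.4850/5 = 6.49701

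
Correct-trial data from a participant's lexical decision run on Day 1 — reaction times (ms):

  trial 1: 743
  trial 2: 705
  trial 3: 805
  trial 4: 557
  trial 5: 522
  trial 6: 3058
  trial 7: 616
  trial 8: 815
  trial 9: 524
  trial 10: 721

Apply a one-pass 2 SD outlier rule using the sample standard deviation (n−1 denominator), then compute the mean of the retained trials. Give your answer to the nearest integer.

668 ms

n = 10, ΣRT = 9066, M = 906.600
Σ(x−M)² = 5250058.40; s = √(5250058.40/9) = 763.767
Cutoffs: 906.600 ± 2·763.767 → [-620.9, 2434.1]
Outside: 3058 → excluded.
Retained (n=9): Σ = 6008, mean = 6008/9 = 667.556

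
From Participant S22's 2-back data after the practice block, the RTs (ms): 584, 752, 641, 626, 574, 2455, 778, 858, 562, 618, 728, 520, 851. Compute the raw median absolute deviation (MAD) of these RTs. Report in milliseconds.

87 ms

Sorted: 520, 562, 574, 584, 618, 626, 641, 728, 752, 778, 851, 858, 2455 → median = 641
|x − 641|: 57, 111, 0, 15, 67, 1814, 137, 217, 79, 23, 87, 121, 210
Sorted deviations: 0, 15, 23, 57, 67, 79, 87, 111, 121, 137, 210, 217, 1814 → MAD = 87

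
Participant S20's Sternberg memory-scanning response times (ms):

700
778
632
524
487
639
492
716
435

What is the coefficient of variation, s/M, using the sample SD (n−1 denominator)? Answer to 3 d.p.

0.200

n = 9, Σ = 5403, M = 600.3333
Σ(x−M)² = 115118.000; s = √(115118.000/8) = 119.9573
CV = 119.9573 / 600.3333 = 0.19982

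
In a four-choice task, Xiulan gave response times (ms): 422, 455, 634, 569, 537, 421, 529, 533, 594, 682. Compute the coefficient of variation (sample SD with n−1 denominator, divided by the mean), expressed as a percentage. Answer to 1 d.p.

n = 10, Σ = 5376, M = 537.6000
Σ(x−M)² = 68188.400; s = √(68188.400/9) = 87.0430
CV = 87.0430 / 537.6000 = 0.16191 = 16.191%

16.2%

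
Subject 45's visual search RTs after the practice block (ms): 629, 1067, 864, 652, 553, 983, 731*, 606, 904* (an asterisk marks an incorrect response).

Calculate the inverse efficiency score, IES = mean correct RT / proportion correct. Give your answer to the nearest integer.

983 ms

Correct trials (n=7): 629, 1067, 864, 652, 553, 983, 606
Mean correct RT = 5354/7 = 764.8571 ms
Proportion correct = 7/9
IES = 764.8571 / (7/9) = 983.388 ms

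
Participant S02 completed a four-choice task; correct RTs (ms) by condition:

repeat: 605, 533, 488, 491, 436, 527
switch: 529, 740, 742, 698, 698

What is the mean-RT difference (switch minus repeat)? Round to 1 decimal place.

168.1 ms

M(repeat) = 3080/6 = 513.333
M(switch) = 3407/5 = 681.400
Difference = 681.400 − 513.333 = 168.067 ms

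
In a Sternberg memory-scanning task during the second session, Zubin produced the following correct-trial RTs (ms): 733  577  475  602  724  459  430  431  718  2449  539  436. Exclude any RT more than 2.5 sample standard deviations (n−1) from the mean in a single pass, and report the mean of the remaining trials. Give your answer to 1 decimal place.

n = 12, ΣRT = 8573, M = 714.417
Σ(x−M)² = 3432812.92; s = √(3432812.92/11) = 558.636
Cutoffs: 714.417 ± 2.5·558.636 → [-682.2, 2111.0]
Outside: 2449 → excluded.
Retained (n=11): Σ = 6124, mean = 6124/11 = 556.727

556.7 ms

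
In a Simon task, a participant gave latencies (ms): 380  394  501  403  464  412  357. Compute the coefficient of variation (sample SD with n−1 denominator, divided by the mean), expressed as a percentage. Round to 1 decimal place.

n = 7, Σ = 2911, M = 415.8571
Σ(x−M)² = 14974.857; s = √(14974.857/6) = 49.9581
CV = 49.9581 / 415.8571 = 0.12013 = 12.013%

12.0%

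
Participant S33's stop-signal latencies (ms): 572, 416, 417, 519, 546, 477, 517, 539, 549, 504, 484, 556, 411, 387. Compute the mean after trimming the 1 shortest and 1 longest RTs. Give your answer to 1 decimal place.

Sorted: 387, 411, 416, 417, 477, 484, 504, 517, 519, 539, 546, 549, 556, 572
Drop lowest 1 (387) and highest 1 (572)
Remaining (n=12): Σ = 5935, mean = 5935/12 = 494.583

494.6 ms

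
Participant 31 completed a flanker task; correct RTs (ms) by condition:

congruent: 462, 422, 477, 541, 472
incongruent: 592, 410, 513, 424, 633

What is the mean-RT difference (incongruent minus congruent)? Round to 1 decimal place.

M(congruent) = 2374/5 = 474.800
M(incongruent) = 2572/5 = 514.400
Difference = 514.400 − 474.800 = 39.600 ms

39.6 ms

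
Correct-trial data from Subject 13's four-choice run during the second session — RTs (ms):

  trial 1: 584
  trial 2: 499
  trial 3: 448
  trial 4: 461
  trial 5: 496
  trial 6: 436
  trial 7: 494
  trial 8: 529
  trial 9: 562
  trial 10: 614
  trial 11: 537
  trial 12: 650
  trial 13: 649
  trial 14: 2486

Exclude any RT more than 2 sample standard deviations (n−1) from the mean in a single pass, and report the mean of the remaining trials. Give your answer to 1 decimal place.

535.3 ms

n = 14, ΣRT = 9445, M = 674.643
Σ(x−M)² = 3596375.21; s = √(3596375.21/13) = 525.970
Cutoffs: 674.643 ± 2·525.970 → [-377.3, 1726.6]
Outside: 2486 → excluded.
Retained (n=13): Σ = 6959, mean = 6959/13 = 535.308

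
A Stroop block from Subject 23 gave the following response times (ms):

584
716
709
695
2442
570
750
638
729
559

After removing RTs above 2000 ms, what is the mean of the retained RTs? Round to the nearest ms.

661 ms

Excluded: 2442
Retained (n=9): Σ = 5950
Mean = 5950/9 = 661.1111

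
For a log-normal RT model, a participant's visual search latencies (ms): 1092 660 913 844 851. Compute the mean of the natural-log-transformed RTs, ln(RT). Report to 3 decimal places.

ln(RT): 6.9958, 6.4922, 6.8167, 6.7382, 6.7464
Σ ln(RT) = 33.7893
Mean = 33.7893/5 = 6.75786

6.758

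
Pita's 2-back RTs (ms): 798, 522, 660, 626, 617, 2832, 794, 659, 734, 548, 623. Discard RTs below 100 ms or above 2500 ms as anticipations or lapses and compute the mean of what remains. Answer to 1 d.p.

658.1 ms

Excluded: 2832
Retained (n=10): Σ = 6581
Mean = 6581/10 = 658.1000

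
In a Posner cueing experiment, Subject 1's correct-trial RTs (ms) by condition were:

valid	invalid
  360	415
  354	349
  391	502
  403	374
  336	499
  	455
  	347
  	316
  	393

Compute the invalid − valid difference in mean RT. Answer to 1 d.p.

M(valid) = 1844/5 = 368.800
M(invalid) = 3650/9 = 405.556
Difference = 405.556 − 368.800 = 36.756 ms

36.8 ms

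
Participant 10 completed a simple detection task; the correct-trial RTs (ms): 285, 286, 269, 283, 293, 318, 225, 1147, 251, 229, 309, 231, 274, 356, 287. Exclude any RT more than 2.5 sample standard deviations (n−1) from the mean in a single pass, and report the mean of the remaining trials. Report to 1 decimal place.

n = 15, ΣRT = 5043, M = 336.200
Σ(x−M)² = 721686.40; s = √(721686.40/14) = 227.044
Cutoffs: 336.200 ± 2.5·227.044 → [-231.4, 903.8]
Outside: 1147 → excluded.
Retained (n=14): Σ = 3896, mean = 3896/14 = 278.286

278.3 ms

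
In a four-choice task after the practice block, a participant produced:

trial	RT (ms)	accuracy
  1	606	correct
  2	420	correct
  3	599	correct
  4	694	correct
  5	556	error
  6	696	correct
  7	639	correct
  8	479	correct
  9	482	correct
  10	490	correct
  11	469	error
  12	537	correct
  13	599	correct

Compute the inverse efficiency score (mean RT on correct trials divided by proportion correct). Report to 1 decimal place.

670.5 ms

Correct trials (n=11): 606, 420, 599, 694, 696, 639, 479, 482, 490, 537, 599
Mean correct RT = 6241/11 = 567.3636 ms
Proportion correct = 11/13
IES = 567.3636 / (11/13) = 670.521 ms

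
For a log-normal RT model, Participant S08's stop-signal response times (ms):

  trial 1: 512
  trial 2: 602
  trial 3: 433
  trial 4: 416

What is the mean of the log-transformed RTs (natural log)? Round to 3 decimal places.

ln(RT): 6.2383, 6.4003, 6.0707, 6.0307
Σ ln(RT) = 24.7400
Mean = 24.7400/4 = 6.18500

6.185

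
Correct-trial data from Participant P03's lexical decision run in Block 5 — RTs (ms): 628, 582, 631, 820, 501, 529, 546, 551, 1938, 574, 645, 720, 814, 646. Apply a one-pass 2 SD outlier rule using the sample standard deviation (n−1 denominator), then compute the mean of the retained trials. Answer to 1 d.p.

629.8 ms

n = 14, ΣRT = 10125, M = 723.214
Σ(x−M)² = 1713340.36; s = √(1713340.36/13) = 363.036
Cutoffs: 723.214 ± 2·363.036 → [-2.9, 1449.3]
Outside: 1938 → excluded.
Retained (n=13): Σ = 8187, mean = 8187/13 = 629.769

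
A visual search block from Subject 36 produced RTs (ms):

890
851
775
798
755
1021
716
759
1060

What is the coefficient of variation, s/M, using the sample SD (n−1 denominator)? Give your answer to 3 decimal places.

n = 9, Σ = 7625, M = 847.2222
Σ(x−M)² = 118463.556; s = √(118463.556/8) = 121.6879
CV = 121.6879 / 847.2222 = 0.14363

0.144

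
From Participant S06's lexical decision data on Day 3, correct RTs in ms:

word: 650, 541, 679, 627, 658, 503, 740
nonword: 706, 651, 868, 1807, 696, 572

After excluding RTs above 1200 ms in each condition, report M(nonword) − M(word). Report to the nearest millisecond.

70 ms

nonword: exclude 1807
M(word) = 4398/7 = 628.286
M(nonword) = 3493/5 = 698.600
Difference = 698.600 − 628.286 = 70.314 ms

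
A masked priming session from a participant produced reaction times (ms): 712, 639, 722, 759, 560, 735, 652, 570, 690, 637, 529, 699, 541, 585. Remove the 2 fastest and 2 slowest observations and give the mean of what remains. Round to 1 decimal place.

646.6 ms

Sorted: 529, 541, 560, 570, 585, 637, 639, 652, 690, 699, 712, 722, 735, 759
Drop lowest 2 (529, 541) and highest 2 (735, 759)
Remaining (n=10): Σ = 6466, mean = 6466/10 = 646.600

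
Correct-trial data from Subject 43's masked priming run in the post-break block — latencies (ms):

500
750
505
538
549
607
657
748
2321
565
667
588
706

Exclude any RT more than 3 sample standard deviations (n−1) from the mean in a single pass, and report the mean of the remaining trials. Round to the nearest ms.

n = 13, ΣRT = 9701, M = 746.231
Σ(x−M)² = 2774122.31; s = √(2774122.31/12) = 480.809
Cutoffs: 746.231 ± 3·480.809 → [-696.2, 2188.7]
Outside: 2321 → excluded.
Retained (n=12): Σ = 7380, mean = 7380/12 = 615.000

615 ms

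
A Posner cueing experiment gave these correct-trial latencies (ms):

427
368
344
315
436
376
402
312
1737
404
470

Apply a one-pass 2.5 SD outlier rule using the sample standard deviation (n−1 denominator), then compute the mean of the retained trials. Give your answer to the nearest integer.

385 ms

n = 11, ΣRT = 5591, M = 508.273
Σ(x−M)² = 1685266.18; s = √(1685266.18/10) = 410.520
Cutoffs: 508.273 ± 2.5·410.520 → [-518.0, 1534.6]
Outside: 1737 → excluded.
Retained (n=10): Σ = 3854, mean = 3854/10 = 385.400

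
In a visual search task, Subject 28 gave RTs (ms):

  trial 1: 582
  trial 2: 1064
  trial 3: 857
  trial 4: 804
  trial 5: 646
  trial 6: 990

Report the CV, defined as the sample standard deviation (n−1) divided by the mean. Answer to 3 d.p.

n = 6, Σ = 4943, M = 823.8333
Σ(x−M)² = 176892.833; s = √(176892.833/5) = 188.0919
CV = 188.0919 / 823.8333 = 0.22831

0.228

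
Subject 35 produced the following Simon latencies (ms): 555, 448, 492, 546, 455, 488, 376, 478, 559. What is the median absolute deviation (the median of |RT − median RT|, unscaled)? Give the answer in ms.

40 ms

Sorted: 376, 448, 455, 478, 488, 492, 546, 555, 559 → median = 488
|x − 488|: 67, 40, 4, 58, 33, 0, 112, 10, 71
Sorted deviations: 0, 4, 10, 33, 40, 58, 67, 71, 112 → MAD = 40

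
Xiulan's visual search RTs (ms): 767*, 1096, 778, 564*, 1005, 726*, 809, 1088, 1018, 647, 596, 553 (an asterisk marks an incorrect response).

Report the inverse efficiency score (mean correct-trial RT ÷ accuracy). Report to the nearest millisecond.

Correct trials (n=9): 1096, 778, 1005, 809, 1088, 1018, 647, 596, 553
Mean correct RT = 7590/9 = 843.3333 ms
Proportion correct = 9/12
IES = 843.3333 / (9/12) = 1124.444 ms

1124 ms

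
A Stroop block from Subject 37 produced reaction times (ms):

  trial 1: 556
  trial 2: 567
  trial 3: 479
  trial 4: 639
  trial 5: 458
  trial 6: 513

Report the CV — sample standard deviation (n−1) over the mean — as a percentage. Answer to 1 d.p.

n = 6, Σ = 3212, M = 535.3333
Σ(x−M)² = 21829.333; s = √(21829.333/5) = 66.0747
CV = 66.0747 / 535.3333 = 0.12343 = 12.343%

12.3%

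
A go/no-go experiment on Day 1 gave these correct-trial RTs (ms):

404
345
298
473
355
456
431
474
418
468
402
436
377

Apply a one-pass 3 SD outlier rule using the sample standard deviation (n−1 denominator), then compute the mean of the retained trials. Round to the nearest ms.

n = 13, ΣRT = 5337, M = 410.538
Σ(x−M)² = 35705.23; s = √(35705.23/12) = 54.548
Cutoffs: 410.538 ± 3·54.548 → [246.9, 574.2]
No RTs fall outside the cutoffs; all 13 retained. Mean = 5337/13 = 410.538

411 ms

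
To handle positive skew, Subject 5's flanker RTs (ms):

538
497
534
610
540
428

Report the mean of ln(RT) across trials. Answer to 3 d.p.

ln(RT): 6.2879, 6.2086, 6.2804, 6.4135, 6.2916, 6.0591
Σ ln(RT) = 37.5410
Mean = 37.5410/6 = 6.25683

6.257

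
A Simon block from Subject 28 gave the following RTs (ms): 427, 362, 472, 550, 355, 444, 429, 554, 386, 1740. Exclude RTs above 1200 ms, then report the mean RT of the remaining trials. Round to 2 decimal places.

442.11 ms

Excluded: 1740
Retained (n=9): Σ = 3979
Mean = 3979/9 = 442.1111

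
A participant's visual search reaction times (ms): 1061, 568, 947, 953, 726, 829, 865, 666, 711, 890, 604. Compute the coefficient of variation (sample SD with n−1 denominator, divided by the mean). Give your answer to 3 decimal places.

0.197

n = 11, Σ = 8820, M = 801.8182
Σ(x−M)² = 249861.636; s = √(249861.636/10) = 158.0701
CV = 158.0701 / 801.8182 = 0.19714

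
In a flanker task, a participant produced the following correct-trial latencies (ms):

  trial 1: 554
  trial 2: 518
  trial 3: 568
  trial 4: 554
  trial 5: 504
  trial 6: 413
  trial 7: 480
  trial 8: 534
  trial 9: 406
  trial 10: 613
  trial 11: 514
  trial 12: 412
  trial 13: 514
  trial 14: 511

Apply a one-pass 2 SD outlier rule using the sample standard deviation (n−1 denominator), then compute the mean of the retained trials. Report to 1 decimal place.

506.8 ms

n = 14, ΣRT = 7095, M = 506.786
Σ(x−M)² = 49138.36; s = √(49138.36/13) = 61.481
Cutoffs: 506.786 ± 2·61.481 → [383.8, 629.7]
No RTs fall outside the cutoffs; all 14 retained. Mean = 7095/14 = 506.786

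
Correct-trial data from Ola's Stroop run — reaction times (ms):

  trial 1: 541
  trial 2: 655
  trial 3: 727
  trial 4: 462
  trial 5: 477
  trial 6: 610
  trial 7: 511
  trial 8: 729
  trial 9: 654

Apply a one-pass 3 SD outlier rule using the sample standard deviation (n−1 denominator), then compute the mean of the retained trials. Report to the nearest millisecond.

596 ms

n = 9, ΣRT = 5366, M = 596.222
Σ(x−M)² = 84257.56; s = √(84257.56/8) = 102.626
Cutoffs: 596.222 ± 3·102.626 → [288.3, 904.1]
No RTs fall outside the cutoffs; all 9 retained. Mean = 5366/9 = 596.222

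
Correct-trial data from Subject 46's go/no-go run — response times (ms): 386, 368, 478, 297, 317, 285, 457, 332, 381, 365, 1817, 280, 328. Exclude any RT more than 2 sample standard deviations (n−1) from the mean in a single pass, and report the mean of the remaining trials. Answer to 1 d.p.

n = 13, ΣRT = 6091, M = 468.538
Σ(x−M)² = 2013891.23; s = √(2013891.23/12) = 409.664
Cutoffs: 468.538 ± 2·409.664 → [-350.8, 1287.9]
Outside: 1817 → excluded.
Retained (n=12): Σ = 4274, mean = 4274/12 = 356.167

356.2 ms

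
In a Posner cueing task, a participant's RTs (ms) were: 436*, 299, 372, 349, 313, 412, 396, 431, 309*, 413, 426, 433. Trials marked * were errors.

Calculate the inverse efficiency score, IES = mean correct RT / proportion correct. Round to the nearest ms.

Correct trials (n=10): 299, 372, 349, 313, 412, 396, 431, 413, 426, 433
Mean correct RT = 3844/10 = 384.4000 ms
Proportion correct = 10/12
IES = 384.4000 / (10/12) = 461.280 ms

461 ms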